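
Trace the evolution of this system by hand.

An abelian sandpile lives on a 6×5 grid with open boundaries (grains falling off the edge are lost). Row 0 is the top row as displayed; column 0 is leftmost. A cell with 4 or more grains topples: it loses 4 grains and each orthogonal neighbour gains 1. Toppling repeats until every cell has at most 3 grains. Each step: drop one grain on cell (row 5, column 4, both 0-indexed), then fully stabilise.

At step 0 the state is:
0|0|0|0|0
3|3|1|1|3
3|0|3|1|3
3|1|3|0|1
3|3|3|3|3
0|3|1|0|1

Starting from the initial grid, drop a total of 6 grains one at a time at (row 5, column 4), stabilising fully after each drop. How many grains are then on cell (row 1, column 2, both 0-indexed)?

3

step 0: 0|0|0|0|0
3|3|1|1|3
3|0|3|1|3
3|1|3|0|1
3|3|3|3|3
0|3|1|0|1
step 1: 0|0|0|0|0
3|3|1|1|3
3|0|3|1|3
3|1|3|0|1
3|3|3|3|3
0|3|1|0|2
step 2: 0|0|0|0|0
3|3|1|1|3
3|0|3|1|3
3|1|3|0|1
3|3|3|3|3
0|3|1|0|3
step 3: 1|1|0|0|0
1|1|3|1|3
2|0|1|2|3
2|1|2|2|2
1|3|2|1|1
2|0|3|2|1
step 4: 1|1|0|0|0
1|1|3|1|3
2|0|1|2|3
2|1|2|2|2
1|3|2|1|1
2|0|3|2|2
step 5: 1|1|0|0|0
1|1|3|1|3
2|0|1|2|3
2|1|2|2|2
1|3|2|1|1
2|0|3|2|3
step 6: 1|1|0|0|0
1|1|3|1|3
2|0|1|2|3
2|1|2|2|2
1|3|2|1|2
2|0|3|3|0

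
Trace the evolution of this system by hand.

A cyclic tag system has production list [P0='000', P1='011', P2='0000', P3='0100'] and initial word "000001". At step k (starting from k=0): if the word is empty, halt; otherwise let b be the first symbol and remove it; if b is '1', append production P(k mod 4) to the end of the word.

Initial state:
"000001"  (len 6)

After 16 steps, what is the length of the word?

t=0: "000001"  (len 6)
t=1: "00001"  (len 5)
t=2: "0001"  (len 4)
t=3: "001"  (len 3)
t=4: "01"  (len 2)
t=5: "1"  (len 1)
t=6: "011"  (len 3)
t=7: "11"  (len 2)
t=8: "10100"  (len 5)
t=9: "0100000"  (len 7)
t=10: "100000"  (len 6)
t=11: "000000000"  (len 9)
t=12: "00000000"  (len 8)
t=13: "0000000"  (len 7)
t=14: "000000"  (len 6)
t=15: "00000"  (len 5)
t=16: "0000"  (len 4)

4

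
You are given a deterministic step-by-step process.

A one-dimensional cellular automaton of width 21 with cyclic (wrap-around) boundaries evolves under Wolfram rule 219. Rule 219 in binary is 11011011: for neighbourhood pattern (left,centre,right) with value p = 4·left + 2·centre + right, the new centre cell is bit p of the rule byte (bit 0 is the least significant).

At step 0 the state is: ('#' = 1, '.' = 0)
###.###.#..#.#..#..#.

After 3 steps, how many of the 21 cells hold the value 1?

0) ###.###.#..#.#..#..#.
1) ###.###..##...##.##..
2) ###.############.####
3) ###.############.####

19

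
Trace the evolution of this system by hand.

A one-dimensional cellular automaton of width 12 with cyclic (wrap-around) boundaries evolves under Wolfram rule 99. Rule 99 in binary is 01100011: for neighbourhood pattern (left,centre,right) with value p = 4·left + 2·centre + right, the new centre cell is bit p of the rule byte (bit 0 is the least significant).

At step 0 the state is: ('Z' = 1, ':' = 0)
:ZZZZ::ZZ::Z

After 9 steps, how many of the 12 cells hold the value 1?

6

gen 0: :ZZZZ::ZZ::Z
gen 1: Z:::Z:Z:Z:Z:
gen 2: ::ZZ:Z:Z:Z:Z
gen 3: :Z:ZZ:Z:Z:Z:
gen 4: Z:Z:ZZ:Z:Z::
gen 5: :Z:Z:ZZ:Z::Z
gen 6: Z:Z:Z:ZZ::Z:
gen 7: :Z:Z:Z:Z:Z:Z
gen 8: Z:Z:Z:Z:Z:Z:
gen 9: :Z:Z:Z:Z:Z:Z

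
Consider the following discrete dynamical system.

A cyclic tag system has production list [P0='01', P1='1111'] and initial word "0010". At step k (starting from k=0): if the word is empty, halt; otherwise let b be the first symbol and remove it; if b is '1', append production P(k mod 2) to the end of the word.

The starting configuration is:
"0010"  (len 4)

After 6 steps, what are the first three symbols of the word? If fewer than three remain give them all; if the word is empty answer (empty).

[0] "0010"  (len 4)
[1] "010"  (len 3)
[2] "10"  (len 2)
[3] "001"  (len 3)
[4] "01"  (len 2)
[5] "1"  (len 1)
[6] "1111"  (len 4)

111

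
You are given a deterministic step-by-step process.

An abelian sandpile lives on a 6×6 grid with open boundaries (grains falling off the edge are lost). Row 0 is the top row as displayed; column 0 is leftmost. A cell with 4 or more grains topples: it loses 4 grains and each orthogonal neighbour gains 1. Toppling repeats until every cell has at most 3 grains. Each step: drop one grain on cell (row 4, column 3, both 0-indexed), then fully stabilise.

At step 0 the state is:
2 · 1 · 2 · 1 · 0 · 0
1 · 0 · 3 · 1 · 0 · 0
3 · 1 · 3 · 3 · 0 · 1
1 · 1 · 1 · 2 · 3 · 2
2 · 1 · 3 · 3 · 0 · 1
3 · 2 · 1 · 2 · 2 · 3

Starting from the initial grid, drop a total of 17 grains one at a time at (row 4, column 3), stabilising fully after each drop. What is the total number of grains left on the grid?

gen 0: 2 · 1 · 2 · 1 · 0 · 0
1 · 0 · 3 · 1 · 0 · 0
3 · 1 · 3 · 3 · 0 · 1
1 · 1 · 1 · 2 · 3 · 2
2 · 1 · 3 · 3 · 0 · 1
3 · 2 · 1 · 2 · 2 · 3
gen 1: 2 · 1 · 2 · 1 · 0 · 0
1 · 0 · 3 · 1 · 0 · 0
3 · 1 · 3 · 3 · 0 · 1
1 · 1 · 2 · 3 · 3 · 2
2 · 2 · 0 · 1 · 1 · 1
3 · 2 · 2 · 3 · 2 · 3
gen 2: 2 · 1 · 2 · 1 · 0 · 0
1 · 0 · 3 · 1 · 0 · 0
3 · 1 · 3 · 3 · 0 · 1
1 · 1 · 2 · 3 · 3 · 2
2 · 2 · 0 · 2 · 1 · 1
3 · 2 · 2 · 3 · 2 · 3
gen 3: 2 · 1 · 2 · 1 · 0 · 0
1 · 0 · 3 · 1 · 0 · 0
3 · 1 · 3 · 3 · 0 · 1
1 · 1 · 2 · 3 · 3 · 2
2 · 2 · 0 · 3 · 1 · 1
3 · 2 · 2 · 3 · 2 · 3
gen 4: 2 · 1 · 3 · 1 · 0 · 0
1 · 1 · 0 · 3 · 0 · 0
3 · 2 · 2 · 1 · 2 · 1
1 · 2 · 0 · 3 · 0 · 3
2 · 2 · 2 · 2 · 3 · 1
3 · 2 · 3 · 0 · 3 · 3
gen 5: 2 · 1 · 3 · 1 · 0 · 0
1 · 1 · 0 · 3 · 0 · 0
3 · 2 · 2 · 1 · 2 · 1
1 · 2 · 0 · 3 · 0 · 3
2 · 2 · 2 · 3 · 3 · 1
3 · 2 · 3 · 0 · 3 · 3
gen 6: 2 · 1 · 3 · 1 · 0 · 0
1 · 1 · 0 · 3 · 0 · 0
3 · 2 · 2 · 2 · 2 · 1
1 · 2 · 1 · 0 · 2 · 3
2 · 2 · 3 · 2 · 1 · 3
3 · 2 · 3 · 2 · 1 · 0
gen 7: 2 · 1 · 3 · 1 · 0 · 0
1 · 1 · 0 · 3 · 0 · 0
3 · 2 · 2 · 2 · 2 · 1
1 · 2 · 1 · 0 · 2 · 3
2 · 2 · 3 · 3 · 1 · 3
3 · 2 · 3 · 2 · 1 · 0
gen 8: 2 · 1 · 3 · 1 · 0 · 0
1 · 1 · 0 · 3 · 0 · 0
3 · 2 · 2 · 2 · 2 · 1
1 · 2 · 2 · 1 · 2 · 3
2 · 3 · 1 · 2 · 2 · 3
3 · 3 · 1 · 0 · 2 · 0
gen 9: 2 · 1 · 3 · 1 · 0 · 0
1 · 1 · 0 · 3 · 0 · 0
3 · 2 · 2 · 2 · 2 · 1
1 · 2 · 2 · 1 · 2 · 3
2 · 3 · 1 · 3 · 2 · 3
3 · 3 · 1 · 0 · 2 · 0
gen 10: 2 · 1 · 3 · 1 · 0 · 0
1 · 1 · 0 · 3 · 0 · 0
3 · 2 · 2 · 2 · 2 · 1
1 · 2 · 2 · 2 · 2 · 3
2 · 3 · 2 · 0 · 3 · 3
3 · 3 · 1 · 1 · 2 · 0
gen 11: 2 · 1 · 3 · 1 · 0 · 0
1 · 1 · 0 · 3 · 0 · 0
3 · 2 · 2 · 2 · 2 · 1
1 · 2 · 2 · 2 · 2 · 3
2 · 3 · 2 · 1 · 3 · 3
3 · 3 · 1 · 1 · 2 · 0
gen 12: 2 · 1 · 3 · 1 · 0 · 0
1 · 1 · 0 · 3 · 0 · 0
3 · 2 · 2 · 2 · 2 · 1
1 · 2 · 2 · 2 · 2 · 3
2 · 3 · 2 · 2 · 3 · 3
3 · 3 · 1 · 1 · 2 · 0
gen 13: 2 · 1 · 3 · 1 · 0 · 0
1 · 1 · 0 · 3 · 0 · 0
3 · 2 · 2 · 2 · 2 · 1
1 · 2 · 2 · 2 · 2 · 3
2 · 3 · 2 · 3 · 3 · 3
3 · 3 · 1 · 1 · 2 · 0
gen 14: 2 · 1 · 3 · 1 · 0 · 0
1 · 1 · 0 · 3 · 0 · 0
3 · 2 · 2 · 3 · 3 · 2
1 · 2 · 3 · 0 · 1 · 1
2 · 3 · 3 · 2 · 2 · 1
3 · 3 · 1 · 2 · 3 · 1
gen 15: 2 · 1 · 3 · 1 · 0 · 0
1 · 1 · 0 · 3 · 0 · 0
3 · 2 · 2 · 3 · 3 · 2
1 · 2 · 3 · 0 · 1 · 1
2 · 3 · 3 · 3 · 2 · 1
3 · 3 · 1 · 2 · 3 · 1
gen 16: 2 · 1 · 3 · 1 · 0 · 0
1 · 1 · 0 · 3 · 0 · 0
3 · 3 · 3 · 3 · 3 · 2
3 · 0 · 1 · 2 · 1 · 1
0 · 3 · 2 · 1 · 3 · 1
1 · 1 · 3 · 3 · 3 · 1
gen 17: 2 · 1 · 3 · 1 · 0 · 0
1 · 1 · 0 · 3 · 0 · 0
3 · 3 · 3 · 3 · 3 · 2
3 · 0 · 1 · 2 · 1 · 1
0 · 3 · 2 · 2 · 3 · 1
1 · 1 · 3 · 3 · 3 · 1

60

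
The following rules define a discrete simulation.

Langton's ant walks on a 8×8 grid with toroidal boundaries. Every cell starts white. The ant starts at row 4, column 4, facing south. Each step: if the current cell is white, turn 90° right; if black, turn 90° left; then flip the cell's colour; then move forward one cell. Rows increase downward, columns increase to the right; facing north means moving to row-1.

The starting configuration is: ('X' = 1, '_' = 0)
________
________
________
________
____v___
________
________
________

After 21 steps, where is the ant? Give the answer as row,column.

gen 0: ________
________
________
________
____v___
________
________
________
gen 1: ________
________
________
________
___<X___
________
________
________
gen 2: ________
________
________
___^____
___XX___
________
________
________
gen 3: ________
________
________
___X>___
___XX___
________
________
________
gen 4: ________
________
________
___XX___
___Xv___
________
________
________
gen 5: ________
________
________
___XX___
___X_>__
________
________
________
gen 6: ________
________
________
___XX___
___X_X__
_____v__
________
________
gen 7: ________
________
________
___XX___
___X_X__
____<X__
________
________
gen 8: ________
________
________
___XX___
___X^X__
____XX__
________
________
gen 9: ________
________
________
___XX___
___XX>__
____XX__
________
________
gen 10: ________
________
________
___XX^__
___XX___
____XX__
________
________
gen 11: ________
________
________
___XXX>_
___XX___
____XX__
________
________
gen 12: ________
________
________
___XXXX_
___XX_v_
____XX__
________
________
gen 13: ________
________
________
___XXXX_
___XX<X_
____XX__
________
________
gen 14: ________
________
________
___XX^X_
___XXXX_
____XX__
________
________
gen 15: ________
________
________
___X<_X_
___XXXX_
____XX__
________
________
gen 16: ________
________
________
___X__X_
___XvXX_
____XX__
________
________
gen 17: ________
________
________
___X__X_
___X_>X_
____XX__
________
________
gen 18: ________
________
________
___X_^X_
___X__X_
____XX__
________
________
gen 19: ________
________
________
___X_X>_
___X__X_
____XX__
________
________
gen 20: ________
________
______^_
___X_X__
___X__X_
____XX__
________
________
gen 21: ________
________
______X>
___X_X__
___X__X_
____XX__
________
________

2,7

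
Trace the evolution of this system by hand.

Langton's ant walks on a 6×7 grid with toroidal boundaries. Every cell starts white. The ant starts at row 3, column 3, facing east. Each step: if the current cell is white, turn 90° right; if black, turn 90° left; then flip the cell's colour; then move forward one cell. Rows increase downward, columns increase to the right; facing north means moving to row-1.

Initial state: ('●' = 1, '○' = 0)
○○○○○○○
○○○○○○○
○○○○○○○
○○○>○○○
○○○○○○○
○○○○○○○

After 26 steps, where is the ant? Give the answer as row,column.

2,0

t=0: ○○○○○○○
○○○○○○○
○○○○○○○
○○○>○○○
○○○○○○○
○○○○○○○
t=1: ○○○○○○○
○○○○○○○
○○○○○○○
○○○●○○○
○○○v○○○
○○○○○○○
t=2: ○○○○○○○
○○○○○○○
○○○○○○○
○○○●○○○
○○<●○○○
○○○○○○○
t=3: ○○○○○○○
○○○○○○○
○○○○○○○
○○^●○○○
○○●●○○○
○○○○○○○
t=4: ○○○○○○○
○○○○○○○
○○○○○○○
○○●>○○○
○○●●○○○
○○○○○○○
t=5: ○○○○○○○
○○○○○○○
○○○^○○○
○○●○○○○
○○●●○○○
○○○○○○○
t=6: ○○○○○○○
○○○○○○○
○○○●>○○
○○●○○○○
○○●●○○○
○○○○○○○
t=7: ○○○○○○○
○○○○○○○
○○○●●○○
○○●○v○○
○○●●○○○
○○○○○○○
t=8: ○○○○○○○
○○○○○○○
○○○●●○○
○○●<●○○
○○●●○○○
○○○○○○○
t=9: ○○○○○○○
○○○○○○○
○○○^●○○
○○●●●○○
○○●●○○○
○○○○○○○
t=10: ○○○○○○○
○○○○○○○
○○<○●○○
○○●●●○○
○○●●○○○
○○○○○○○
t=11: ○○○○○○○
○○^○○○○
○○●○●○○
○○●●●○○
○○●●○○○
○○○○○○○
t=12: ○○○○○○○
○○●>○○○
○○●○●○○
○○●●●○○
○○●●○○○
○○○○○○○
t=13: ○○○○○○○
○○●●○○○
○○●v●○○
○○●●●○○
○○●●○○○
○○○○○○○
t=14: ○○○○○○○
○○●●○○○
○○<●●○○
○○●●●○○
○○●●○○○
○○○○○○○
t=15: ○○○○○○○
○○●●○○○
○○○●●○○
○○v●●○○
○○●●○○○
○○○○○○○
t=16: ○○○○○○○
○○●●○○○
○○○●●○○
○○○>●○○
○○●●○○○
○○○○○○○
t=17: ○○○○○○○
○○●●○○○
○○○^●○○
○○○○●○○
○○●●○○○
○○○○○○○
t=18: ○○○○○○○
○○●●○○○
○○<○●○○
○○○○●○○
○○●●○○○
○○○○○○○
t=19: ○○○○○○○
○○^●○○○
○○●○●○○
○○○○●○○
○○●●○○○
○○○○○○○
t=20: ○○○○○○○
○<○●○○○
○○●○●○○
○○○○●○○
○○●●○○○
○○○○○○○
t=21: ○^○○○○○
○●○●○○○
○○●○●○○
○○○○●○○
○○●●○○○
○○○○○○○
t=22: ○●>○○○○
○●○●○○○
○○●○●○○
○○○○●○○
○○●●○○○
○○○○○○○
t=23: ○●●○○○○
○●v●○○○
○○●○●○○
○○○○●○○
○○●●○○○
○○○○○○○
t=24: ○●●○○○○
○<●●○○○
○○●○●○○
○○○○●○○
○○●●○○○
○○○○○○○
t=25: ○●●○○○○
○○●●○○○
○v●○●○○
○○○○●○○
○○●●○○○
○○○○○○○
t=26: ○●●○○○○
○○●●○○○
<●●○●○○
○○○○●○○
○○●●○○○
○○○○○○○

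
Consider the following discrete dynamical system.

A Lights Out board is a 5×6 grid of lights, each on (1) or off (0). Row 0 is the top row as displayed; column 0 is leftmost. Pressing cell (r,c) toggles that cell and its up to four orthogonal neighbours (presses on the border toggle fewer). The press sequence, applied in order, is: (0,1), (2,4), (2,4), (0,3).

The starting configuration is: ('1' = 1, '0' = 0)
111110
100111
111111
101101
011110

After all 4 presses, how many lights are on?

k=0  111110
100111
111111
101101
011110
k=1  000110
110111
111111
101101
011110
k=2  000110
110101
111000
101111
011110
k=3  000110
110111
111111
101101
011110
k=4  001000
110011
111111
101101
011110

19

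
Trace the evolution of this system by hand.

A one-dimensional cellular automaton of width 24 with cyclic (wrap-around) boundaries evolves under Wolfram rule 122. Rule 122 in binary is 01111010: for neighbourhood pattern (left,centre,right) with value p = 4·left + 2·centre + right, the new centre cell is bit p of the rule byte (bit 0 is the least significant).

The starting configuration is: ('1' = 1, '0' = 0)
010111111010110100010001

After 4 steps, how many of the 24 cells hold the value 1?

0) 010111111010110100010001
1) 101100001101111010101010
2) 011110011111001101010101
3) 110011110001111110101010
4) 111110011011000011010101

14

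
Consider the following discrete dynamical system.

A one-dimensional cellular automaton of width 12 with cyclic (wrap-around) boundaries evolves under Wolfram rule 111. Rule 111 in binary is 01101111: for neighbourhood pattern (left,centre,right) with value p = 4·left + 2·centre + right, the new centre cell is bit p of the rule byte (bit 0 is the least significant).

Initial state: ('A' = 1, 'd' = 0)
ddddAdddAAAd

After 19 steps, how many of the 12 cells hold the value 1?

9

[0] ddddAdddAAAd
[1] AAAAAdAAAdAd
[2] AdddAAAdAAAA
[3] AdAAAdAAAddd
[4] AAAdAAAdAdAA
[5] ddAAAdAAAAAd
[6] AAAdAAAdddAd
[7] AdAAAdAdAAAA
[8] AAAdAAAAAddd
[9] AdAAAdddAdAA
[10] AAAdAdAAAAAd
[11] AdAAAAAdddAA
[12] AAAdddAdAAAd
[13] AdAdAAAAAdAA
[14] AAAAAdddAAAd
[15] AdddAdAAAdAA
[16] AdAAAAAdAAAd
[17] AAAdddAAAdAA
[18] ddAdAAAdAAAd
[19] AAAAAdAAAdAd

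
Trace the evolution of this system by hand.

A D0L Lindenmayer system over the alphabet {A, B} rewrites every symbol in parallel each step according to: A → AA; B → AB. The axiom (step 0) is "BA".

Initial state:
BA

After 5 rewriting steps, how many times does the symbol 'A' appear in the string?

gen 0: BA
gen 1: ABAA
gen 2: AAABAAAA
gen 3: AAAAAAABAAAAAAAA
gen 4: AAAAAAAAAAAAAAABAAAAAAAAAAAAAAAA
gen 5: AAAAAAAAAAAAAAAAAAAAAAAAAAAAAAABAAAAAAAAAAAAAAAAAAAAAAAAAAAAAAAA

63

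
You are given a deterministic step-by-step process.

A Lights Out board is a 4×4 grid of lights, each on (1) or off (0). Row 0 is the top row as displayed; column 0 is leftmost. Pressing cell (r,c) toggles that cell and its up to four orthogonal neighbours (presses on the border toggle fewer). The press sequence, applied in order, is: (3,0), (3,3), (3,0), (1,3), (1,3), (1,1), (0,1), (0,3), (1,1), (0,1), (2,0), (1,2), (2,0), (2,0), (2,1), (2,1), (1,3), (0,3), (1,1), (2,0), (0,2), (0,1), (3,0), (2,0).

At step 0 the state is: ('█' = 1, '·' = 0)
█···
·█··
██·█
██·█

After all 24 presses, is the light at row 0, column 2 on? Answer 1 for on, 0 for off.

1

0) █···
·█··
██·█
██·█
1) █···
·█··
·█·█
···█
2) █···
·█··
·█··
··█·
3) █···
·█··
██··
███·
4) █··█
·███
██·█
███·
5) █···
·█··
██··
███·
6) ██··
█·█·
█···
███·
7) ··█·
███·
█···
███·
8) ···█
████
█···
███·
9) ·█·█
···█
██··
███·
10) █·██
·█·█
██··
███·
11) █·██
██·█
····
·██·
12) █··█
█·█·
··█·
·██·
13) █··█
··█·
███·
███·
14) █··█
█·█·
··█·
·██·
15) █··█
███·
██··
··█·
16) █··█
█·█·
··█·
·██·
17) █···
█··█
··██
·██·
18) █·██
█···
··██
·██·
19) ████
·██·
·███
·██·
20) ████
███·
█·██
███·
21) █···
██··
█·██
███·
22) ·██·
█···
█·██
███·
23) ·██·
█···
··██
··█·
24) ·██·
····
████
█·█·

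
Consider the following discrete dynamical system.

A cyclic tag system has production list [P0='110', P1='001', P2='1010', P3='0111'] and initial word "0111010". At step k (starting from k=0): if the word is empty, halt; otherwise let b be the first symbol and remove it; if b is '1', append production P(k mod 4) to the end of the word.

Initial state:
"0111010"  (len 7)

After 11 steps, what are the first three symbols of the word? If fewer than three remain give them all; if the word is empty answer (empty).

010

0) "0111010"  (len 7)
1) "111010"  (len 6)
2) "11010001"  (len 8)
3) "10100011010"  (len 11)
4) "01000110100111"  (len 14)
5) "1000110100111"  (len 13)
6) "000110100111001"  (len 15)
7) "00110100111001"  (len 14)
8) "0110100111001"  (len 13)
9) "110100111001"  (len 12)
10) "10100111001001"  (len 14)
11) "01001110010011010"  (len 17)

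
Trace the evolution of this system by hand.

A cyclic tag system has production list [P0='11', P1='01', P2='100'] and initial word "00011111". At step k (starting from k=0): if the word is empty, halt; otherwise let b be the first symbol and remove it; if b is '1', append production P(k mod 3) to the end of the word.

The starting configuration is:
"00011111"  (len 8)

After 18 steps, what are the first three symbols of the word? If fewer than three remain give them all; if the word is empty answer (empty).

step 0: "00011111"  (len 8)
step 1: "0011111"  (len 7)
step 2: "011111"  (len 6)
step 3: "11111"  (len 5)
step 4: "111111"  (len 6)
step 5: "1111101"  (len 7)
step 6: "111101100"  (len 9)
step 7: "1110110011"  (len 10)
step 8: "11011001101"  (len 11)
step 9: "1011001101100"  (len 13)
step 10: "01100110110011"  (len 14)
step 11: "1100110110011"  (len 13)
step 12: "100110110011100"  (len 15)
step 13: "0011011001110011"  (len 16)
step 14: "011011001110011"  (len 15)
step 15: "11011001110011"  (len 14)
step 16: "101100111001111"  (len 15)
step 17: "0110011100111101"  (len 16)
step 18: "110011100111101"  (len 15)

110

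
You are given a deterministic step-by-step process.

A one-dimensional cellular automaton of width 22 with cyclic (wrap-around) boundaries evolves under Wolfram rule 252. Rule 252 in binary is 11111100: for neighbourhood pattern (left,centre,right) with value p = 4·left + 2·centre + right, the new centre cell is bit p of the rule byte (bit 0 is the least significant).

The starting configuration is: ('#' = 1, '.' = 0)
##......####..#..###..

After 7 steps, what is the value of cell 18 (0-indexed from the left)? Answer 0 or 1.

1

[0] ##......####..#..###..
[1] ###.....#####.##.####.
[2] ####....##############
[3] #####...##############
[4] ######..##############
[5] #######.##############
[6] ######################
[7] ######################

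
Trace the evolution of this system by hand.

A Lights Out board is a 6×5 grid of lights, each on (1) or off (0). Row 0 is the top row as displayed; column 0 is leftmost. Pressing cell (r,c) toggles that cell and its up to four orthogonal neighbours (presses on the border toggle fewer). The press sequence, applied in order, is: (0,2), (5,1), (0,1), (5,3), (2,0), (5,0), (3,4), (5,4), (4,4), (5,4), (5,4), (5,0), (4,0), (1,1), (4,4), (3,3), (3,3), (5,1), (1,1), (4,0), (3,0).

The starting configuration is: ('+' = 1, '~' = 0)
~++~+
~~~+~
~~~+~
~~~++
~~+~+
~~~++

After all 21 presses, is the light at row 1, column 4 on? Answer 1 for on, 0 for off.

0

k=0  ~++~+
~~~+~
~~~+~
~~~++
~~+~+
~~~++
k=1  ~~~++
~~++~
~~~+~
~~~++
~~+~+
~~~++
k=2  ~~~++
~~++~
~~~+~
~~~++
~++~+
+++++
k=3  +++++
~+++~
~~~+~
~~~++
~++~+
+++++
k=4  +++++
~+++~
~~~+~
~~~++
~++++
++~~~
k=5  +++++
++++~
++~+~
+~~++
~++++
++~~~
k=6  +++++
++++~
++~+~
+~~++
+++++
~~~~~
k=7  +++++
++++~
++~++
+~~~~
++++~
~~~~~
k=8  +++++
++++~
++~++
+~~~~
+++++
~~~++
k=9  +++++
++++~
++~++
+~~~+
+++~~
~~~+~
k=10  +++++
++++~
++~++
+~~~+
+++~+
~~~~+
k=11  +++++
++++~
++~++
+~~~+
+++~~
~~~+~
k=12  +++++
++++~
++~++
+~~~+
~++~~
++~+~
k=13  +++++
++++~
++~++
~~~~+
+~+~~
~+~+~
k=14  +~+++
~~~+~
+~~++
~~~~+
+~+~~
~+~+~
k=15  +~+++
~~~+~
+~~++
~~~~~
+~+++
~+~++
k=16  +~+++
~~~+~
+~~~+
~~+++
+~+~+
~+~++
k=17  +~+++
~~~+~
+~~++
~~~~~
+~+++
~+~++
k=18  +~+++
~~~+~
+~~++
~~~~~
+++++
+~+++
k=19  +++++
++++~
++~++
~~~~~
+++++
+~+++
k=20  +++++
++++~
++~++
+~~~~
~~+++
~~+++
k=21  +++++
++++~
~+~++
~+~~~
+~+++
~~+++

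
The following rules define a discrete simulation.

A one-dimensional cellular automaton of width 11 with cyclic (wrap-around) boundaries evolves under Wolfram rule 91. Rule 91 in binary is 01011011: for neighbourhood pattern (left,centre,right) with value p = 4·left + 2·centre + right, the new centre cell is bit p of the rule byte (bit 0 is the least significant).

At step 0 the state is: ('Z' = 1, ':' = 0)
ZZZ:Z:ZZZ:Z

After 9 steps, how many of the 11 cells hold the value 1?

4

0) ZZZ:Z:ZZZ:Z
1) ::Z:::Z:Z:Z
2) ZZ:ZZZ:::::
3) ZZ:Z:ZZZZZZ
4) :Z:::Z:::::
5) Z:ZZZ:ZZZZZ
6) Z:Z:Z:Z::::
7) :::::::ZZZZ
8) ZZZZZZZZ::Z
9) :::::::ZZZZ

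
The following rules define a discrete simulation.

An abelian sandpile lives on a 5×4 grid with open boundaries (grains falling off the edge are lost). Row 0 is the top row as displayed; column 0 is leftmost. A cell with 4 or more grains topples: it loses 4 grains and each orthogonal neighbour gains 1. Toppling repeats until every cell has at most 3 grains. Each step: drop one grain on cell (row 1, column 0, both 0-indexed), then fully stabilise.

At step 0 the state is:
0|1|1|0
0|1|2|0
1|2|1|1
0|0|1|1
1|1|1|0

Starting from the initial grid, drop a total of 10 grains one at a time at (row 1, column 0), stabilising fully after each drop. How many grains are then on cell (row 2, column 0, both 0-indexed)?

3

gen 0: 0|1|1|0
0|1|2|0
1|2|1|1
0|0|1|1
1|1|1|0
gen 1: 0|1|1|0
1|1|2|0
1|2|1|1
0|0|1|1
1|1|1|0
gen 2: 0|1|1|0
2|1|2|0
1|2|1|1
0|0|1|1
1|1|1|0
gen 3: 0|1|1|0
3|1|2|0
1|2|1|1
0|0|1|1
1|1|1|0
gen 4: 1|1|1|0
0|2|2|0
2|2|1|1
0|0|1|1
1|1|1|0
gen 5: 1|1|1|0
1|2|2|0
2|2|1|1
0|0|1|1
1|1|1|0
gen 6: 1|1|1|0
2|2|2|0
2|2|1|1
0|0|1|1
1|1|1|0
gen 7: 1|1|1|0
3|2|2|0
2|2|1|1
0|0|1|1
1|1|1|0
gen 8: 2|1|1|0
0|3|2|0
3|2|1|1
0|0|1|1
1|1|1|0
gen 9: 2|1|1|0
1|3|2|0
3|2|1|1
0|0|1|1
1|1|1|0
gen 10: 2|1|1|0
2|3|2|0
3|2|1|1
0|0|1|1
1|1|1|0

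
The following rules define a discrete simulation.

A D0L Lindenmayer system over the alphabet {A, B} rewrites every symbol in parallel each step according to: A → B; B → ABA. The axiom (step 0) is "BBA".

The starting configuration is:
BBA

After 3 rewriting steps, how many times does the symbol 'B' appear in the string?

13

gen 0: BBA
gen 1: ABAABAB
gen 2: BABABBABABABA
gen 3: ABABABABABAABABABABABABABAB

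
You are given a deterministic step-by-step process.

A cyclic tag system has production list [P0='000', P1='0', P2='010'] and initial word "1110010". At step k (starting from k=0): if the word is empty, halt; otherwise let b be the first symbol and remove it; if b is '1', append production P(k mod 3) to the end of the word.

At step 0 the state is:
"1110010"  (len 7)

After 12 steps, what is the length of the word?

[0] "1110010"  (len 7)
[1] "110010000"  (len 9)
[2] "100100000"  (len 9)
[3] "00100000010"  (len 11)
[4] "0100000010"  (len 10)
[5] "100000010"  (len 9)
[6] "00000010010"  (len 11)
[7] "0000010010"  (len 10)
[8] "000010010"  (len 9)
[9] "00010010"  (len 8)
[10] "0010010"  (len 7)
[11] "010010"  (len 6)
[12] "10010"  (len 5)

5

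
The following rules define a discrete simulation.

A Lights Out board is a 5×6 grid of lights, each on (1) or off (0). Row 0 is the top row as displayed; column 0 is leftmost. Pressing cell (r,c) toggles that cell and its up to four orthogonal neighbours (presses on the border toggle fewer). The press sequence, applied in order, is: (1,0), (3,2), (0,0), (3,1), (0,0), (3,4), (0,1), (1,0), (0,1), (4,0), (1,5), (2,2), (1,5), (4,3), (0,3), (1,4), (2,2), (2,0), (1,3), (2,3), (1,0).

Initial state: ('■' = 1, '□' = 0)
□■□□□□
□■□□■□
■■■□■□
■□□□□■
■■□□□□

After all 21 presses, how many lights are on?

k=0  □■□□□□
□■□□■□
■■■□■□
■□□□□■
■■□□□□
k=1  ■■□□□□
■□□□■□
□■■□■□
■□□□□■
■■□□□□
k=2  ■■□□□□
■□□□■□
□■□□■□
■■■■□■
■■■□□□
k=3  □□□□□□
□□□□■□
□■□□■□
■■■■□■
■■■□□□
k=4  □□□□□□
□□□□■□
□□□□■□
□□□■□■
■□■□□□
k=5  ■■□□□□
■□□□■□
□□□□■□
□□□■□■
■□■□□□
k=6  ■■□□□□
■□□□■□
□□□□□□
□□□□■□
■□■□■□
k=7  □□■□□□
■■□□■□
□□□□□□
□□□□■□
■□■□■□
k=8  ■□■□□□
□□□□■□
■□□□□□
□□□□■□
■□■□■□
k=9  □■□□□□
□■□□■□
■□□□□□
□□□□■□
■□■□■□
k=10  □■□□□□
□■□□■□
■□□□□□
■□□□■□
□■■□■□
k=11  □■□□□■
□■□□□■
■□□□□■
■□□□■□
□■■□■□
k=12  □■□□□■
□■■□□■
■■■■□■
■□■□■□
□■■□■□
k=13  □■□□□□
□■■□■□
■■■■□□
■□■□■□
□■■□■□
k=14  □■□□□□
□■■□■□
■■■■□□
■□■■■□
□■□■□□
k=15  □■■■■□
□■■■■□
■■■■□□
■□■■■□
□■□■□□
k=16  □■■■□□
□■■□□■
■■■■■□
■□■■■□
□■□■□□
k=17  □■■■□□
□■□□□■
■□□□■□
■□□■■□
□■□■□□
k=18  □■■■□□
■■□□□■
□■□□■□
□□□■■□
□■□■□□
k=19  □■■□□□
■■■■■■
□■□■■□
□□□■■□
□■□■□□
k=20  □■■□□□
■■■□■■
□■■□□□
□□□□■□
□■□■□□
k=21  ■■■□□□
□□■□■■
■■■□□□
□□□□■□
□■□■□□

12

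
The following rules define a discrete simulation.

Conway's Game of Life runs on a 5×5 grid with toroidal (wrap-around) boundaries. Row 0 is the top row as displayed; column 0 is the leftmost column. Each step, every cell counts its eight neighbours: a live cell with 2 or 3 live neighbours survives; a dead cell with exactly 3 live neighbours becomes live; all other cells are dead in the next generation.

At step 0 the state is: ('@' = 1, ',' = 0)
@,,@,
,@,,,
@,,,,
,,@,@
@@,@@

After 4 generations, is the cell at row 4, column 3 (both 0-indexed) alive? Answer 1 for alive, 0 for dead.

0

t=0: @,,@,
,@,,,
@,,,,
,,@,@
@@,@@
t=1: ,,,@,
@@,,@
@@,,,
,,@,,
,@,,,
t=2: ,@@,@
,@@,@
,,@,@
@,@,,
,,@,,
t=3: ,,,,,
,,,,@
,,@,@
,,@,,
@,@,,
t=4: ,,,,,
,,,@,
,,,,,
,,@,,
,@,,,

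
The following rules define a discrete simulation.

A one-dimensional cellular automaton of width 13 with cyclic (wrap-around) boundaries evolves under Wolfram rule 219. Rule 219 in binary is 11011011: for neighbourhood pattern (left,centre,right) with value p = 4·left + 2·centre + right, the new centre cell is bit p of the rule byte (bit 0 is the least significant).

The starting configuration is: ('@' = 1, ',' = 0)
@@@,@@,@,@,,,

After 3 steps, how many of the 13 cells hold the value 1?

t=0: @@@,@@,@,@,,,
t=1: @@@,@@,,,,@@@
t=2: @@@,@@@@@@@@@
t=3: @@@,@@@@@@@@@

12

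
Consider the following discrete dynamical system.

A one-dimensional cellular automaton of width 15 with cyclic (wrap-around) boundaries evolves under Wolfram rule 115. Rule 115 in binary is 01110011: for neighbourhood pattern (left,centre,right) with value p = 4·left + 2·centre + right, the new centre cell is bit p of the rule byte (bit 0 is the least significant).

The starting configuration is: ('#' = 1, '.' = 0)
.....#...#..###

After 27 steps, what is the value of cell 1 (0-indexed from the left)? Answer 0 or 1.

1

t=0: .....#...#..###
t=1: #####.###.##..#
t=2: ....##..##.###.
t=3: ####.###.##..##
t=4: ...##..##.###..
t=5: ###.###.##..###
t=6: ..##..##.###...
t=7: ##.###.##..####
t=8: .##..##.###....
t=9: #.###.##..#####
t=10: ##..##.###.....
t=11: .###.##..######
t=12: #..##.###.....#
t=13: ###.##..######.
t=14: ..##.###.....##
t=15: ##.##..######.#
t=16: .##.###.....##.
t=17: #.##..######.##
t=18: ##.###.....##..
t=19: .##..######.###
t=20: #.###.....##..#
t=21: ##..######.###.
t=22: .###.....##..##
t=23: #..######.###.#
t=24: ###.....##..##.
t=25: ..######.###.##
t=26: ##.....##..##.#
t=27: .######.###.##.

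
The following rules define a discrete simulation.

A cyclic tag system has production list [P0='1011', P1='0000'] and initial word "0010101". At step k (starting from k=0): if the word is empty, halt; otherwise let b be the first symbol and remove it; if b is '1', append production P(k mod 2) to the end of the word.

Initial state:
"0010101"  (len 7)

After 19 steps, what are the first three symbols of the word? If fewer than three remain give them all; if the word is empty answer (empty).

t=0: "0010101"  (len 7)
t=1: "010101"  (len 6)
t=2: "10101"  (len 5)
t=3: "01011011"  (len 8)
t=4: "1011011"  (len 7)
t=5: "0110111011"  (len 10)
t=6: "110111011"  (len 9)
t=7: "101110111011"  (len 12)
t=8: "011101110110000"  (len 15)
t=9: "11101110110000"  (len 14)
t=10: "11011101100000000"  (len 17)
t=11: "10111011000000001011"  (len 20)
t=12: "01110110000000010110000"  (len 23)
t=13: "1110110000000010110000"  (len 22)
t=14: "1101100000000101100000000"  (len 25)
t=15: "1011000000001011000000001011"  (len 28)
t=16: "0110000000010110000000010110000"  (len 31)
t=17: "110000000010110000000010110000"  (len 30)
t=18: "100000000101100000000101100000000"  (len 33)
t=19: "000000001011000000001011000000001011"  (len 36)

000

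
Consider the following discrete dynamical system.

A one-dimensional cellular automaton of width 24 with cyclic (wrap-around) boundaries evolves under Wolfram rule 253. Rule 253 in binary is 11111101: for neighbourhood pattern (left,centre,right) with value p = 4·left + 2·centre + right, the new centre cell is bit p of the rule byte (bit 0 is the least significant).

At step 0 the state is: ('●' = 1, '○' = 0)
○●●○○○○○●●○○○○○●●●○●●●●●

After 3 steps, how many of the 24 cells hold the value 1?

gen 0: ○●●○○○○○●●○○○○○●●●○●●●●●
gen 1: ●●●●●●●○●●●●●●○●●●●●●●●●
gen 2: ●●●●●●●●●●●●●●●●●●●●●●●●
gen 3: ●●●●●●●●●●●●●●●●●●●●●●●●

24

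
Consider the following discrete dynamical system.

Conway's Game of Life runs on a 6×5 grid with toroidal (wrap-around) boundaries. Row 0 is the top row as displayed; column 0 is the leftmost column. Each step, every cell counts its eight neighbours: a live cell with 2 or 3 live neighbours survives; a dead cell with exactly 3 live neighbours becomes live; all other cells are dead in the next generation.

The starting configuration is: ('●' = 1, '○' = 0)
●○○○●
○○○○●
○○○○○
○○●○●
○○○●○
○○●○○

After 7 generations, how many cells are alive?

8

t=0: ●○○○●
○○○○●
○○○○○
○○●○●
○○○●○
○○●○○
t=1: ●○○●●
●○○○●
○○○●○
○○○●○
○○●●○
○○○●●
t=2: ○○○○○
●○○○○
○○○●○
○○○●●
○○●○○
●○○○○
t=3: ○○○○○
○○○○○
○○○●○
○○●●●
○○○●●
○○○○○
t=4: ○○○○○
○○○○○
○○●●●
○○●○○
○○●○●
○○○○○
t=5: ○○○○○
○○○●○
○○●●○
○●●○●
○○○●○
○○○○○
t=6: ○○○○○
○○●●○
○●○○●
○●○○●
○○●●○
○○○○○
t=7: ○○○○○
○○●●○
○●○○●
○●○○●
○○●●○
○○○○○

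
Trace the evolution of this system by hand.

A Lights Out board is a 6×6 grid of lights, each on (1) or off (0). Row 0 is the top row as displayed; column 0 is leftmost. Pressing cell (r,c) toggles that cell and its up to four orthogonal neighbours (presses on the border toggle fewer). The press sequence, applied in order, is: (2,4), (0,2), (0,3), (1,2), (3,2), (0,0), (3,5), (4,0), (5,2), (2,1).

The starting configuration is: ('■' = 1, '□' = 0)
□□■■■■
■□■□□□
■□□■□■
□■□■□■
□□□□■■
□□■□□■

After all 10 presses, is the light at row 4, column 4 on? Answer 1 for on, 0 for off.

gen 0: □□■■■■
■□■□□□
■□□■□■
□■□■□■
□□□□■■
□□■□□■
gen 1: □□■■■■
■□■□■□
■□□□■□
□■□■■■
□□□□■■
□□■□□■
gen 2: □■□□■■
■□□□■□
■□□□■□
□■□■■■
□□□□■■
□□■□□■
gen 3: □■■■□■
■□□■■□
■□□□■□
□■□■■■
□□□□■■
□□■□□■
gen 4: □■□■□■
■■■□■□
■□■□■□
□■□■■■
□□□□■■
□□■□□■
gen 5: □■□■□■
■■■□■□
■□□□■□
□□■□■■
□□■□■■
□□■□□■
gen 6: ■□□■□■
□■■□■□
■□□□■□
□□■□■■
□□■□■■
□□■□□■
gen 7: ■□□■□■
□■■□■□
■□□□■■
□□■□□□
□□■□■□
□□■□□■
gen 8: ■□□■□■
□■■□■□
■□□□■■
■□■□□□
■■■□■□
■□■□□■
gen 9: ■□□■□■
□■■□■□
■□□□■■
■□■□□□
■■□□■□
■■□■□■
gen 10: ■□□■□■
□□■□■□
□■■□■■
■■■□□□
■■□□■□
■■□■□■

1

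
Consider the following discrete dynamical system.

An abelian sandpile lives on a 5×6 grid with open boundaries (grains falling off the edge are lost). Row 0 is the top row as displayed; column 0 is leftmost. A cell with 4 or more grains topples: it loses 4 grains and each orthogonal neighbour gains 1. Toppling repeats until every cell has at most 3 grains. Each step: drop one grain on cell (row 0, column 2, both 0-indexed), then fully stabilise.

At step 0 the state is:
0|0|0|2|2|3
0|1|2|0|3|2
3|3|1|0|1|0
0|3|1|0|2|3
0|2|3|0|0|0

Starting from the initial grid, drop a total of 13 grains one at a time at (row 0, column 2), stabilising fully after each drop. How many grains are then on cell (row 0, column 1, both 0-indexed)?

3

0) 0|0|0|2|2|3
0|1|2|0|3|2
3|3|1|0|1|0
0|3|1|0|2|3
0|2|3|0|0|0
1) 0|0|1|2|2|3
0|1|2|0|3|2
3|3|1|0|1|0
0|3|1|0|2|3
0|2|3|0|0|0
2) 0|0|2|2|2|3
0|1|2|0|3|2
3|3|1|0|1|0
0|3|1|0|2|3
0|2|3|0|0|0
3) 0|0|3|2|2|3
0|1|2|0|3|2
3|3|1|0|1|0
0|3|1|0|2|3
0|2|3|0|0|0
4) 0|1|0|3|2|3
0|1|3|0|3|2
3|3|1|0|1|0
0|3|1|0|2|3
0|2|3|0|0|0
5) 0|1|1|3|2|3
0|1|3|0|3|2
3|3|1|0|1|0
0|3|1|0|2|3
0|2|3|0|0|0
6) 0|1|2|3|2|3
0|1|3|0|3|2
3|3|1|0|1|0
0|3|1|0|2|3
0|2|3|0|0|0
7) 0|1|3|3|2|3
0|1|3|0|3|2
3|3|1|0|1|0
0|3|1|0|2|3
0|2|3|0|0|0
8) 0|2|2|0|3|3
0|2|0|2|3|2
3|3|2|0|1|0
0|3|1|0|2|3
0|2|3|0|0|0
9) 0|2|3|0|3|3
0|2|0|2|3|2
3|3|2|0|1|0
0|3|1|0|2|3
0|2|3|0|0|0
10) 0|3|0|1|3|3
0|2|1|2|3|2
3|3|2|0|1|0
0|3|1|0|2|3
0|2|3|0|0|0
11) 0|3|1|1|3|3
0|2|1|2|3|2
3|3|2|0|1|0
0|3|1|0|2|3
0|2|3|0|0|0
12) 0|3|2|1|3|3
0|2|1|2|3|2
3|3|2|0|1|0
0|3|1|0|2|3
0|2|3|0|0|0
13) 0|3|3|1|3|3
0|2|1|2|3|2
3|3|2|0|1|0
0|3|1|0|2|3
0|2|3|0|0|0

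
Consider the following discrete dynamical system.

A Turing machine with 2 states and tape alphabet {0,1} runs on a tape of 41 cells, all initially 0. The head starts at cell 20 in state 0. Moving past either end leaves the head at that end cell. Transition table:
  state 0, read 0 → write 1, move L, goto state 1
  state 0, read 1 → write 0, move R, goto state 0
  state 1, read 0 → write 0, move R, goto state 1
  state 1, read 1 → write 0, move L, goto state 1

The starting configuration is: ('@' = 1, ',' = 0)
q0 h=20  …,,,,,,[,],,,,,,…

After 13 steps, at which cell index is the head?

[0] q0 h=20  …,,,,,,[,],,,,,,…
[1] q1 h=19  …,,,,,,[,]@,,,,,…
[2] q1 h=20  …,,,,,,[@],,,,,,…
[3] q1 h=19  …,,,,,,[,],,,,,,…
[4] q1 h=20  …,,,,,,[,],,,,,,…
[5] q1 h=21  …,,,,,,[,],,,,,,…
[6] q1 h=22  …,,,,,,[,],,,,,,…
[7] q1 h=23  …,,,,,,[,],,,,,,…
[8] q1 h=24  …,,,,,,[,],,,,,,…
[9] q1 h=25  …,,,,,,[,],,,,,,…
[10] q1 h=26  …,,,,,,[,],,,,,,…
[11] q1 h=27  …,,,,,,[,],,,,,,…
[12] q1 h=28  …,,,,,,[,],,,,,,…
[13] q1 h=29  …,,,,,,[,],,,,,,…

29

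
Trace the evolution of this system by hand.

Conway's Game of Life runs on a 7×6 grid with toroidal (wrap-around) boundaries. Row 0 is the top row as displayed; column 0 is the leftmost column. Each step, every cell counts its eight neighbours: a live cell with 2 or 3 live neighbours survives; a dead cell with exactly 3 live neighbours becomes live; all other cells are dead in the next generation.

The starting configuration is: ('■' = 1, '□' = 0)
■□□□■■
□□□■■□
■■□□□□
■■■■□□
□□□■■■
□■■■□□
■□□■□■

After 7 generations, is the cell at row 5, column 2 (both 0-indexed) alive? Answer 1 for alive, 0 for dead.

1

t=0: ■□□□■■
□□□■■□
■■□□□□
■■■■□□
□□□■■■
□■■■□□
■□□■□■
t=1: ■□□□□□
□■□■■□
■□□□■■
□□□■□□
□□□□□■
□■□□□□
□□□■□□
t=2: □□■■■□
□■□■■□
■□■□□■
■□□□□□
□□□□□□
□□□□□□
□□□□□□
t=3: □□■□■□
■■□□□□
■□■■■■
■■□□□■
□□□□□□
□□□□□□
□□□■□□
t=4: □■■■□□
■□□□□□
□□■■■□
□■■■□□
■□□□□□
□□□□□□
□□□■□□
t=5: □■■■□□
□□□□■□
□□□□■□
□■□□■□
□■■□□□
□□□□□□
□□□■□□
t=6: □□■■■□
□□■□■□
□□□■■■
□■■■□□
□■■□□□
□□■□□□
□□□■□□
t=7: □□■□■□
□□■□□□
□■□□□■
■■□□□□
□□□□□□
□■■■□□
□□□□■□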